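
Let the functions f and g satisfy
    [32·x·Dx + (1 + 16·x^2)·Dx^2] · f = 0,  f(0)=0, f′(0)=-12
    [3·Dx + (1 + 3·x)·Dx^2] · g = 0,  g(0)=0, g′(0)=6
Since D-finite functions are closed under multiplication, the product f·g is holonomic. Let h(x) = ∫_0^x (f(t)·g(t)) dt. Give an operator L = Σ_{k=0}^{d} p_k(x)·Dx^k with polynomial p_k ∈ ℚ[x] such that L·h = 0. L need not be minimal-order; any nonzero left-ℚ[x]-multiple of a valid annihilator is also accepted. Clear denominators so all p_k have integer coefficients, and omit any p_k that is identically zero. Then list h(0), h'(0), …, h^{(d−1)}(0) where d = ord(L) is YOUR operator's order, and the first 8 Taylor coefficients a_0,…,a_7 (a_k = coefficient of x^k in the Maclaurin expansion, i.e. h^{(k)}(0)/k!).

L = (15744 + 89280·x + 811008·x^2 + 5299200·x^3 + 13271040·x^4 + 17252352·x^5 + 21233664·x^7)·Dx^2 + (4258 + 91200·x + 775488·x^2 + 4635648·x^3 + 18247680·x^4 + 41140224·x^5 + 46448640·x^6 + 21233664·x^7 + 74317824·x^8)·Dx^3 + (492 + 12548·x + 131328·x^2 + 747968·x^3 + 3219456·x^4 + 10146816·x^5 + 21233664·x^6 + 24920064·x^7 + 21233664·x^8 + 42467328·x^9)·Dx^4 + (73 + 822·x + 6161·x^2 + 34944·x^3 + 151168·x^4 + 500736·x^5 + 1322496·x^6 + 2654208·x^7 + 3244032·x^8 + 3538944·x^9 + 5308416·x^10)·Dx^5  (order 5).
h: a_k = 0, 0, 0, -24, 27, 168/5, -15, -18504/35, …
ICs: h(0) = 0, h′(0) = 0, h′′(0) = 0, h′′′(0) = -144, h′′′′(0) = 648.

f: a_k = 0, -12, 0, 64, 0, -3072/5, 0, 49152/7, …
g: a_k = 0, 6, -9, 18, -81/2, 486/5, -243, 4374/7, …
h₀=f·g: eliminate ⇒ L₀, order ≤ 2·2.
∫: right-multiply L₀ by Dx.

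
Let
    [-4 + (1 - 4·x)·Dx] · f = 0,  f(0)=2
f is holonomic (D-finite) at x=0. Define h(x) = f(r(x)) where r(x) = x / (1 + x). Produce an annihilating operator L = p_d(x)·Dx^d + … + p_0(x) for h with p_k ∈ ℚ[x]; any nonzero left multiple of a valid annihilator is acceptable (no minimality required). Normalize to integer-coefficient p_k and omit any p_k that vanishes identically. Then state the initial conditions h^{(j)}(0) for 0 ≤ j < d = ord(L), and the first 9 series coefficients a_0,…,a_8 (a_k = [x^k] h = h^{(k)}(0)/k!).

f: a_k = 2, 8, 32, 128, 512, 2048, 8192, 32768, 131072, …
Change of var in L_f (x↦r) gives L₀.
L = 4 + (-1 + 2·x + 3·x^2)·Dx  (order 1).
h: a_k = 2, 8, 24, 72, 216, 648, 1944, 5832, 17496, …
ICs: h(0) = 2.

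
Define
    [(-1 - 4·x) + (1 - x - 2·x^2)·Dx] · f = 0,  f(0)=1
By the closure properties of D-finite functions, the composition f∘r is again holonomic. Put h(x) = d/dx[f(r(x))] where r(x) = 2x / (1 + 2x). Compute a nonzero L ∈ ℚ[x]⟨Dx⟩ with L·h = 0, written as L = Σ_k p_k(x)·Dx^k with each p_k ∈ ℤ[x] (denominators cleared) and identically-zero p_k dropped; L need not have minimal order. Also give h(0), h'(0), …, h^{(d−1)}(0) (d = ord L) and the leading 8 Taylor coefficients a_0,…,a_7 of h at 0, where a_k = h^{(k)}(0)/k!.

f: a_k = 1, 1, 3, 5, 11, 21, 43, 85, …
Substitute x→r, Dx→(1/r')Dx; clear ⇒ L₀.
Derive L from L₀ (diff closure).
L = (8 + 48·x + 288·x^2 + 320·x^3) + (-1 - 14·x - 36·x^2 + 56·x^3 + 160·x^4)·Dx  (order 1).
h: a_k = 2, 16, 0, 256, -640, 4608, -17920, 90112, …
ICs: h(0) = 2.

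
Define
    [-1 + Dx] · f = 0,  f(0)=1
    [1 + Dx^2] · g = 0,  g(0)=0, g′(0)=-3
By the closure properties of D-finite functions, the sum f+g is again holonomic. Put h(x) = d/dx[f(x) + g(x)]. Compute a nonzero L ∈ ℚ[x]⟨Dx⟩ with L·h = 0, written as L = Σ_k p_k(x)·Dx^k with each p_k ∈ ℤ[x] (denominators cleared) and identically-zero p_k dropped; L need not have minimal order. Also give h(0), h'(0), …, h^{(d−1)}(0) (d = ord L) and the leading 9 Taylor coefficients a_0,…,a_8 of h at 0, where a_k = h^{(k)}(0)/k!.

L = 1 - Dx + Dx^2 - Dx^3  (order 3).
h: a_k = -2, 1, 2, 1/6, -1/12, 1/120, 1/180, 1/5040, -1/20160, …
ICs: h(0) = -2, h′(0) = 1, h′′(0) = 4.

f: a_k = 1, 1, 1/2, 1/6, 1/24, 1/120, 1/720, 1/5040, 1/40320, …
g: a_k = 0, -3, 0, 1/2, 0, -1/40, 0, 1/1680, 0, …
Sum ⇒ L₀ = lclm(L_f,L_g) in ℚ(x)⟨Dx⟩.
Differentiate: ansatz ord ≤ ord L₀ ⇒ L.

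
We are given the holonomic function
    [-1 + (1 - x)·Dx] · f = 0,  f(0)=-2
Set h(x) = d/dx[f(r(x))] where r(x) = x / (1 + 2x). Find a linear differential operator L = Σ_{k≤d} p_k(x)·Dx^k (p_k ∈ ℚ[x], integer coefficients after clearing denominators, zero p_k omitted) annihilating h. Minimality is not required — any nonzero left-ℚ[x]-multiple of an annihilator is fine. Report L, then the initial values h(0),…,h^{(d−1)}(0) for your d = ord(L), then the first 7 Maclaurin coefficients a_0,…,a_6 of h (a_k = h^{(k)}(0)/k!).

f: a_k = -2, -2, -2, -2, -2, -2, -2, …
L₀ from L_f via x↦r, Dx↦r'^{-1}Dx.
h₀' ⇒ L via d/dx closure of L₀.
L = -4 + (-2 - 2·x)·Dx  (order 1).
h: a_k = -2, 4, -6, 8, -10, 12, -14, …
ICs: h(0) = -2.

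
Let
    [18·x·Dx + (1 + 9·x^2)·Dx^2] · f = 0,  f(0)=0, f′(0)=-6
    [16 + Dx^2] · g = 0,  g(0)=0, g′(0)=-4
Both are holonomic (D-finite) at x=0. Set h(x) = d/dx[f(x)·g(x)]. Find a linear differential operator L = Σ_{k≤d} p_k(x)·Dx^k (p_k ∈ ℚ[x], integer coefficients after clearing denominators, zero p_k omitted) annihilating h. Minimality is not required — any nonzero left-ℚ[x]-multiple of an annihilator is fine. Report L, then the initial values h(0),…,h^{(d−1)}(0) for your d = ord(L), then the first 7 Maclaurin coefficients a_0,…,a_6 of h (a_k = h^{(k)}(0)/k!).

f: a_k = 0, -6, 0, 18, 0, -486/5, 0, …
g: a_k = 0, -4, 0, 32/3, 0, -128/15, 0, …
h₀=f·g: eliminate ⇒ L₀, order ≤ 2·2.
h=h₀': d/dx-closure on L₀ ⇒ L.
L = (524992 + 14103936·x^2 + 183342528·x^4 + 608394240·x^6 + 1431032832·x^8 + 3627970560·x^10 + 8707129344·x^12) + (314208·x + 11036736·x^3 + 108591840·x^5 + 419904000·x^7 + 1209323520·x^9 + 2176782336·x^11)·Dx + (38012 + 1098792·x^2 + 14837580·x^4 + 64186992·x^6 + 209112192·x^8 + 589545216·x^10 + 1088391168·x^12)·Dx^2 + (19638·x + 689796·x^3 + 6786990·x^5 + 26244000·x^7 + 75582720·x^9 + 136048896·x^11)·Dx^3 + (325 + 13581·x^2 + 211167·x^4 + 1635147·x^6 + 7479540·x^8 + 22674816·x^10 + 34012224·x^12)·Dx^4  (order 4).
h: a_k = 0, 48, 0, -544, 0, 3792, 0, …
ICs: h(0) = 0, h′(0) = 48, h′′(0) = 0, h′′′(0) = -3264.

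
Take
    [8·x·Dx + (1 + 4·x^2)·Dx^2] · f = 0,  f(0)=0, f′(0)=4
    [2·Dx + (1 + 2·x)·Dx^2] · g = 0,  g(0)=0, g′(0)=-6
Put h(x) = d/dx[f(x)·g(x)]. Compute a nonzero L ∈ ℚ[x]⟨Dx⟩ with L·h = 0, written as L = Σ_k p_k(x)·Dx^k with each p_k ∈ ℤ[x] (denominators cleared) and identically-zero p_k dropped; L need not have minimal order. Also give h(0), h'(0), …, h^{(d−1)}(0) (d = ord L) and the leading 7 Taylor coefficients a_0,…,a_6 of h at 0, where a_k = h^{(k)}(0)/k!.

L = (192 + 704·x + 2560·x^2 + 9984·x^3 + 15360·x^4 + 13312·x^5 + 4096·x^7) + (72 + 992·x + 4928·x^2 + 15488·x^3 + 34816·x^4 + 47616·x^5 + 35840·x^6 + 6144·x^7 + 14336·x^8)·Dx + (24 + 256·x + 1536·x^2 + 4992·x^3 + 11520·x^4 + 19968·x^5 + 24576·x^6 + 18432·x^7 + 6144·x^8 + 8192·x^9)·Dx^2 + (5 + 36·x + 148·x^2 + 448·x^3 + 1056·x^4 + 1920·x^5 + 2688·x^6 + 3072·x^7 + 2304·x^8 + 1024·x^9 + 1024·x^10)·Dx^3  (order 3).
h: a_k = 0, -48, 72, 0, 80, -3328/5, 4928/5, …
ICs: h(0) = 0, h′(0) = -48, h′′(0) = 144.

f: a_k = 0, 4, 0, -16/3, 0, 64/5, 0, …
g: a_k = 0, -6, 6, -8, 12, -96/5, 32, …
L₀ := L_f ⊗_s L_g (sym. prod.), ord ≤ 4.
h₀' ⇒ L via d/dx closure of L₀.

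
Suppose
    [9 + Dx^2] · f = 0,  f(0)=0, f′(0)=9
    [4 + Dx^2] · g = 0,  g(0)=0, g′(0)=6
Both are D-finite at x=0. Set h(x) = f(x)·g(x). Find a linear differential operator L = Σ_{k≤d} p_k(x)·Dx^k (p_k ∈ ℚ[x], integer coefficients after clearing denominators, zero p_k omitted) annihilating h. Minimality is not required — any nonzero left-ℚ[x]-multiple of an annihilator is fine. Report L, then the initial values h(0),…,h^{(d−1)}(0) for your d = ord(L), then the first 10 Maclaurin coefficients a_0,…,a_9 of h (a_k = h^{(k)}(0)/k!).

L = 25 + 26·Dx^2 + Dx^4  (order 4).
h: a_k = 0, 0, 54, 0, -117, 0, 1953/20, 0, -12207/280, 0, …
ICs: h(0) = 0, h′(0) = 0, h′′(0) = 108, h′′′(0) = 0.

f: a_k = 0, 9, 0, -27/2, 0, 243/40, 0, -729/560, 0, 729/4480, …
g: a_k = 0, 6, 0, -4, 0, 4/5, 0, -8/105, 0, 4/945, …
Product ⇒ symmetric product L₀, ord ≤ 4.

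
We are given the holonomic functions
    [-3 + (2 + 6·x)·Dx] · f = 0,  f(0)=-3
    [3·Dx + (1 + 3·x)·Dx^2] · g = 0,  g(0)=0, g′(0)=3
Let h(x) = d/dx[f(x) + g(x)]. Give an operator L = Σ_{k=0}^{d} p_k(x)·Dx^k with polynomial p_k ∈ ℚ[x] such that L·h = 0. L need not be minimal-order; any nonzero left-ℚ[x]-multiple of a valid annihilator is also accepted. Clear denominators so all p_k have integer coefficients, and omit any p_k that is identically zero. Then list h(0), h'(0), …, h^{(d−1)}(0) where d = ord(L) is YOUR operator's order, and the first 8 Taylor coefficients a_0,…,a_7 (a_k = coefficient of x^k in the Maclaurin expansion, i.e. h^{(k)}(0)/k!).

L = 9 + (15 + 45·x)·Dx + (2 + 12·x + 18·x^2)·Dx^2  (order 2).
h: a_k = -3/2, -9/4, 189/16, -1377/32, 36693/256, -235467/512, 2963385/2048, -18429849/4096, …
ICs: h(0) = -3/2, h′(0) = -9/4.

f: a_k = -3, -9/2, 27/8, -81/16, 1215/128, -5103/256, 45927/1024, -216513/2048, …
g: a_k = 0, 3, -9/2, 9, -81/4, 243/5, -243/2, 2187/7, …
Weyl lclm of L_f,L_g ⇒ L₀ (ord ≤ 3).
Derive L from L₀ (diff closure).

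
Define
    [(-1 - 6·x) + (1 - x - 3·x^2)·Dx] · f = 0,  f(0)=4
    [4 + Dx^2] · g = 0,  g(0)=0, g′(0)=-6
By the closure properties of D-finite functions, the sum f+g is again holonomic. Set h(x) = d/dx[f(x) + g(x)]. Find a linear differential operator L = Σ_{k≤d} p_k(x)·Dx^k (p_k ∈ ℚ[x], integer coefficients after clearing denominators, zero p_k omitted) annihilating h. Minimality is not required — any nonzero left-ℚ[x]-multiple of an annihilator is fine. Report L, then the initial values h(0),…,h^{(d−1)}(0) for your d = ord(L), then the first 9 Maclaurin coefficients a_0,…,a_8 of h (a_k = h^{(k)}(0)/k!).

f: a_k = 4, 4, 16, 28, 76, 160, 388, 868, 2032, …
g: a_k = 0, -6, 0, 4, 0, -4/5, 0, 8/105, 0, …
Sum ⇒ L₀ = lclm(L_f,L_g) in ℚ(x)⟨Dx⟩.
h₀' ⇒ L via d/dx closure of L₀.
L = (976 + 5056·x + 17104·x^2 + 11760·x^3 + 18720·x^4 + 3888·x^5 + 3888·x^6) + (-92 - 516·x + 372·x^2 + 1232·x^3 + 2280·x^4 + 3240·x^5 + 1512·x^6 + 1296·x^7)·Dx + (244 + 1264·x + 4276·x^2 + 2940·x^3 + 4680·x^4 + 972·x^5 + 972·x^6)·Dx^2 + (-23 - 129·x + 93·x^2 + 308·x^3 + 570·x^4 + 810·x^5 + 378·x^6 + 324·x^7)·Dx^3  (order 3).
h: a_k = -2, 32, 96, 304, 796, 2328, 91148/15, 16256, 4381016/105, …
ICs: h(0) = -2, h′(0) = 32, h′′(0) = 192.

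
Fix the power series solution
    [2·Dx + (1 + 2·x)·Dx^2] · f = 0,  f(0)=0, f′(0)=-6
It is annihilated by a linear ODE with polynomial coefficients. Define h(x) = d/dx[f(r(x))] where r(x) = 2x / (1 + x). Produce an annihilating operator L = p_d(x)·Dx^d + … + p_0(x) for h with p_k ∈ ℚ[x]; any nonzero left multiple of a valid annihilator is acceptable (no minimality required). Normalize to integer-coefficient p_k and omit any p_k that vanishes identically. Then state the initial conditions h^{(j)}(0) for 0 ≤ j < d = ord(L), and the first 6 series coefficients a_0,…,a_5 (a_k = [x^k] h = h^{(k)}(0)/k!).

L = (6 + 10·x) + (1 + 6·x + 5·x^2)·Dx  (order 1).
h: a_k = -12, 72, -372, 1872, -9372, 46872, …
ICs: h(0) = -12.

f: a_k = 0, -6, 6, -8, 12, -96/5, …
f∘r: x↦r, Dx↦Dx/r' in L_f ⇒ L₀.
h₀' ⇒ L via d/dx closure of L₀.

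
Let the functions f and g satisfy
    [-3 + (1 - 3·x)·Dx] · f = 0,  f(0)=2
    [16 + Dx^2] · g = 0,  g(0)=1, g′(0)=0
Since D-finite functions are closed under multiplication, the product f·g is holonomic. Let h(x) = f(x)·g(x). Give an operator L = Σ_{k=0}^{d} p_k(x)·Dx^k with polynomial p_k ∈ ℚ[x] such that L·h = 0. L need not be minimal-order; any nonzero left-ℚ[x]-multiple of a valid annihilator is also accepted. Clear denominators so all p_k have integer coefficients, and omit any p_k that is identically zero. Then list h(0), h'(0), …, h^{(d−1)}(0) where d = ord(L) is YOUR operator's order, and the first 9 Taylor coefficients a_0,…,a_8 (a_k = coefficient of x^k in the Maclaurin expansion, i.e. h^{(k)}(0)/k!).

f: a_k = 2, 6, 18, 54, 162, 486, 1458, 4374, 13122, …
g: a_k = 1, 0, -8, 0, 32/3, 0, -256/45, 0, 512/315, …
h₀=f·g: eliminate ⇒ L₀, order ≤ 1·2.
L = (-16 + 48·x) + 6·Dx + (-1 + 3·x)·Dx^2  (order 2).
h: a_k = 2, 6, 2, 6, 118/3, 118, 15418/45, 15418/15, 972358/315, …
ICs: h(0) = 2, h′(0) = 6.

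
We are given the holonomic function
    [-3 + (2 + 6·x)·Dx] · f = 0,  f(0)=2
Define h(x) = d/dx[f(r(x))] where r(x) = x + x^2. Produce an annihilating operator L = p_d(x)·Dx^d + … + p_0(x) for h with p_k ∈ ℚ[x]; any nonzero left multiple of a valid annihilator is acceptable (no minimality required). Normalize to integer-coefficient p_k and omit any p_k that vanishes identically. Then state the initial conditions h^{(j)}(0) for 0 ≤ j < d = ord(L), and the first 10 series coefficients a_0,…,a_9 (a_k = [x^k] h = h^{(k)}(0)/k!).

L = 1 + (-2 - 10·x - 18·x^2 - 12·x^3)·Dx  (order 1).
h: a_k = 3, 3/2, -27/8, 99/16, -1215/128, 2997/256, -9639/1024, -6237/2048, 1073817/32768, -5561055/65536, …
ICs: h(0) = 3.

f: a_k = 2, 3, -9/4, 27/8, -405/64, 1701/128, -15309/512, 72171/1024, -2814669/16384, 14073345/32768, …
Substitute x→r, Dx→(1/r')Dx; clear ⇒ L₀.
Differentiate: ansatz ord ≤ ord L₀ ⇒ L.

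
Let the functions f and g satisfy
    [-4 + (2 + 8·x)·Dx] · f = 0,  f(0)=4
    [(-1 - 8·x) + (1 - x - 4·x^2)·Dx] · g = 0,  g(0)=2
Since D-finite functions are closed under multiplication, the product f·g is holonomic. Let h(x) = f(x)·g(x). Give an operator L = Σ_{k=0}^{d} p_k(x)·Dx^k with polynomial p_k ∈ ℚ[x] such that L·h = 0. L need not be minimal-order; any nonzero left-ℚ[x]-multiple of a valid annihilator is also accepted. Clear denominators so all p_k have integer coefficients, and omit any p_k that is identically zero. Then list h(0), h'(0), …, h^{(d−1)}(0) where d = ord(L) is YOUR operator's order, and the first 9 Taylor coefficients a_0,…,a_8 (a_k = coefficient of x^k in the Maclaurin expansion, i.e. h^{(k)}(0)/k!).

f: a_k = 4, 8, -8, 16, -40, 112, -336, 1056, -3432, …
g: a_k = 2, 2, 10, 18, 58, 130, 362, 882, 2330, …
f·g: L₀ = L_f ⊗_s L_g, ord ≤ 1·1.
L = (3 + 10·x + 24·x^2) + (-1 - 3·x + 8·x^2 + 16·x^3)·Dx  (order 1).
h: a_k = 8, 24, 40, 168, 248, 1144, 1464, 8152, 7144, …
ICs: h(0) = 8.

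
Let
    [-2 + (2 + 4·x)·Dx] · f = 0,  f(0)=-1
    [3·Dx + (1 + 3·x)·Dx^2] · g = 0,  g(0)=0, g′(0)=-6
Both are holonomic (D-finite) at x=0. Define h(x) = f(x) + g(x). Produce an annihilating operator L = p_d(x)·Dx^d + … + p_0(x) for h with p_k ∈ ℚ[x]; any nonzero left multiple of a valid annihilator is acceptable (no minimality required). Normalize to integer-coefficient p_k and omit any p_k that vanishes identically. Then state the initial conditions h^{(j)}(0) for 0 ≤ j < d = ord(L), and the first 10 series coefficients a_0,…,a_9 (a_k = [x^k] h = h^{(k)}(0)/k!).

L = (9 + 9·x)·Dx + (15 + 54·x + 45·x^2)·Dx^2 + (2 + 13·x + 27·x^2 + 18·x^3)·Dx^3  (order 3).
h: a_k = -1, -7, 19/2, -37/2, 329/8, -3923/40, 3909/16, -70215/112, 210381/128, -560587/128, …
ICs: h(0) = -1, h′(0) = -7, h′′(0) = 19.

f: a_k = -1, -1, 1/2, -1/2, 5/8, -7/8, 21/16, -33/16, 429/128, -715/128, …
g: a_k = 0, -6, 9, -18, 81/2, -486/5, 243, -4374/7, 6561/4, -4374, …
f+g: L₀ = lclm(L_f,L_g), ord ≤ 1+2.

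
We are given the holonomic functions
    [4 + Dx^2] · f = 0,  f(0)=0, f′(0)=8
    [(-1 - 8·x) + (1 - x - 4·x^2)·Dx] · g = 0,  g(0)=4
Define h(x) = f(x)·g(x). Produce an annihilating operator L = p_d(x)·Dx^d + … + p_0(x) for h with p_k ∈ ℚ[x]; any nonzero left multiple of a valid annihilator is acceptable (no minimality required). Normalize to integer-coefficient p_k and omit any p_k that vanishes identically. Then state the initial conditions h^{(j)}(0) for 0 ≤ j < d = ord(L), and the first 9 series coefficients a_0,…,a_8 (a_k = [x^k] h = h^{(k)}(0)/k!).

L = (4 + 4·x + 16·x^2) + (2 + 16·x)·Dx + (-1 + x + 4·x^2)·Dx^2  (order 2).
h: a_k = 0, 32, 32, 416/3, 800/3, 4128/5, 28384/15, 1636192/315, 4020448/315, …
ICs: h(0) = 0, h′(0) = 32.

f: a_k = 0, 8, 0, -16/3, 0, 16/15, 0, -32/315, 0, …
g: a_k = 4, 4, 20, 36, 116, 260, 724, 1764, 4660, …
h₀=f·g: eliminate ⇒ L₀, order ≤ 2·1.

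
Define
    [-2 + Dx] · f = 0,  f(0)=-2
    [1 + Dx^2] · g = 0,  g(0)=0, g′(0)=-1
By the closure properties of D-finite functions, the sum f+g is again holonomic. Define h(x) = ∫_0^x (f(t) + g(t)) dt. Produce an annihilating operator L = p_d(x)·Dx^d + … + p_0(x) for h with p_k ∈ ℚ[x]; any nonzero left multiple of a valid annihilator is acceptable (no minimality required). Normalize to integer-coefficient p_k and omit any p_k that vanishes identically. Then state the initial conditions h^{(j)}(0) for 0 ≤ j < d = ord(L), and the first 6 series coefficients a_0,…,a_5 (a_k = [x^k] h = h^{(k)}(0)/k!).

L = -2·Dx + Dx^2 - 2·Dx^3 + Dx^4  (order 4).
h: a_k = 0, -2, -5/2, -4/3, -5/8, -4/15, …
ICs: h(0) = 0, h′(0) = -2, h′′(0) = -5, h′′′(0) = -8.

f: a_k = -2, -4, -4, -8/3, -4/3, -8/15, …
g: a_k = 0, -1, 0, 1/6, 0, -1/120, …
f+g: L₀ = lclm(L_f,L_g), ord ≤ 1+2.
∫: right-multiply L₀ by Dx.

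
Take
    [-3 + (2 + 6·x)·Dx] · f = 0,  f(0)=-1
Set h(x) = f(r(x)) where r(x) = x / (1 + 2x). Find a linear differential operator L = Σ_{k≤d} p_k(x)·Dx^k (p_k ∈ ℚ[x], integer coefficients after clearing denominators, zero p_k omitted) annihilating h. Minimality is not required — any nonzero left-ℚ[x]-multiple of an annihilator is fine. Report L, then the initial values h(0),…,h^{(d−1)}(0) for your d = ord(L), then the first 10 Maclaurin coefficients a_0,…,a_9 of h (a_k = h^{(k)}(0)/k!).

f: a_k = -1, -3/2, 9/8, -27/16, 405/128, -1701/256, 15309/1024, -72171/2048, 2814669/32768, -14073345/65536, …
Change of var in L_f (x↦r) gives L₀.
L = -3 + (2 + 14·x + 20·x^2)·Dx  (order 1).
h: a_k = -1, -3/2, 33/8, -195/16, 4965/128, -33909/256, 492501/1024, -3761283/2048, 239121645/32768, -1959887265/65536, …
ICs: h(0) = -1.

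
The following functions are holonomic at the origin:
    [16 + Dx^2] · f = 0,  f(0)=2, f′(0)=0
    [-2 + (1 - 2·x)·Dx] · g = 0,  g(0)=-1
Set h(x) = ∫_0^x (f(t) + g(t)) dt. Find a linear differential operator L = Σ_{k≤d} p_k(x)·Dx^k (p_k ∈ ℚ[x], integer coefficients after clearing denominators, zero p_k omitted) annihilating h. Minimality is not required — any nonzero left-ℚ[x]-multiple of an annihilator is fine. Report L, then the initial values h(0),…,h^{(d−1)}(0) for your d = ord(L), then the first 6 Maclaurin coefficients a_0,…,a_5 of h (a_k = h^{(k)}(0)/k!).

f: a_k = 2, 0, -16, 0, 64/3, 0, …
g: a_k = -1, -2, -4, -8, -16, -32, …
L₀ := lclm(L_f,L_g); ord L₀ ≤ 2+1.
Integrate: L := L₀·Dx.
L = (-160 + 256·x - 256·x^2)·Dx + (48 - 224·x + 384·x^2 - 256·x^3)·Dx^2 + (-10 + 16·x - 16·x^2)·Dx^3 + (3 - 14·x + 24·x^2 - 16·x^3)·Dx^4  (order 4).
h: a_k = 0, 1, -1, -20/3, -2, 16/15, …
ICs: h(0) = 0, h′(0) = 1, h′′(0) = -2, h′′′(0) = -40.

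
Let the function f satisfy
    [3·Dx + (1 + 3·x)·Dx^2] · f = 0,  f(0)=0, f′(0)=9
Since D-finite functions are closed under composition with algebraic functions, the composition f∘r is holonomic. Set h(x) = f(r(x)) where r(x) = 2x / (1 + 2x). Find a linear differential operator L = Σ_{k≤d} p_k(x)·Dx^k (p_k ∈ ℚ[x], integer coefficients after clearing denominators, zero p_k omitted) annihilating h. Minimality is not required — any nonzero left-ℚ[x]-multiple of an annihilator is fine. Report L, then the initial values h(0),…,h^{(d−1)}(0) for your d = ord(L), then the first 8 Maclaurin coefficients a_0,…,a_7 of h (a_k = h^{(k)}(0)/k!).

L = (10 + 32·x)·Dx + (1 + 10·x + 16·x^2)·Dx^2  (order 2).
h: a_k = 0, 18, -90, 504, -3060, 98208/5, -131040, 6291072/7, …
ICs: h(0) = 0, h′(0) = 18.

f: a_k = 0, 9, -27/2, 27, -243/4, 729/5, -729/2, 6561/7, …
f∘r: x↦r, Dx↦Dx/r' in L_f ⇒ L₀.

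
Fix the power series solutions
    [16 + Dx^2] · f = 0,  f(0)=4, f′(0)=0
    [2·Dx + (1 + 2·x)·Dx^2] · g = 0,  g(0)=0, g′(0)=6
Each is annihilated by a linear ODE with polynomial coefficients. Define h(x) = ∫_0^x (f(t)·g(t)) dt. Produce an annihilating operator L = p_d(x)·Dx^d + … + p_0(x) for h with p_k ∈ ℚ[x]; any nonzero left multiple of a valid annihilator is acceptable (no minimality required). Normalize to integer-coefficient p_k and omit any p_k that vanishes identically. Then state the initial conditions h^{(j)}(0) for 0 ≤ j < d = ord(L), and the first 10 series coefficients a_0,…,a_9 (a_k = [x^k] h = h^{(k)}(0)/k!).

f: a_k = 4, 0, -32, 0, 128/3, 0, -1024/45, 0, 2048/315, 0, …
g: a_k = 0, 6, -6, 8, -12, 96/5, -32, 384/7, -96, 512/3, …
Sym-product of L_f,L_g gives L₀ (≤ ord 4).
Integrate: L := L₀·Dx.
L = (2688 + 27648·x + 93184·x^2 + 131072·x^3 + 65536·x^4)·Dx + (896 + 5888·x + 12288·x^2 + 8192·x^3)·Dx^2 + (408 + 3712·x + 11904·x^2 + 16384·x^3 + 8192·x^4)·Dx^3 + (56 + 368·x + 768·x^2 + 512·x^3)·Dx^4 + (15 + 124·x + 380·x^2 + 512·x^3 + 256·x^4)·Dx^5  (order 5).
h: a_k = 0, 0, 12, -8, -40, 144/5, 64/5, 0, -832/35, 3968/135, …
ICs: h(0) = 0, h′(0) = 0, h′′(0) = 24, h′′′(0) = -48, h′′′′(0) = -960.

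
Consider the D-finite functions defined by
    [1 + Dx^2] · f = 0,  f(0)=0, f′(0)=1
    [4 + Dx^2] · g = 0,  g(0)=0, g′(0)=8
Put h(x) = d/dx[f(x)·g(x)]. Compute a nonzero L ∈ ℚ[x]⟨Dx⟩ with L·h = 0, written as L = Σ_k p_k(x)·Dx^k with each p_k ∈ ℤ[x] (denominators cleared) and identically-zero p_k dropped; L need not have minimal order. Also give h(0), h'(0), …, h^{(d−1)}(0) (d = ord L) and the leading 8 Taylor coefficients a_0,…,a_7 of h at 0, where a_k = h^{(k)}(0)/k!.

f: a_k = 0, 1, 0, -1/6, 0, 1/120, 0, -1/5040, …
g: a_k = 0, 8, 0, -16/3, 0, 16/15, 0, -32/315, …
Sym-product of L_f,L_g gives L₀ (≤ ord 4).
Derive L from L₀ (diff closure).
L = 9 + 10·Dx^2 + Dx^4  (order 4).
h: a_k = 0, 16, 0, -80/3, 0, 182/15, 0, -164/63, …
ICs: h(0) = 0, h′(0) = 16, h′′(0) = 0, h′′′(0) = -160.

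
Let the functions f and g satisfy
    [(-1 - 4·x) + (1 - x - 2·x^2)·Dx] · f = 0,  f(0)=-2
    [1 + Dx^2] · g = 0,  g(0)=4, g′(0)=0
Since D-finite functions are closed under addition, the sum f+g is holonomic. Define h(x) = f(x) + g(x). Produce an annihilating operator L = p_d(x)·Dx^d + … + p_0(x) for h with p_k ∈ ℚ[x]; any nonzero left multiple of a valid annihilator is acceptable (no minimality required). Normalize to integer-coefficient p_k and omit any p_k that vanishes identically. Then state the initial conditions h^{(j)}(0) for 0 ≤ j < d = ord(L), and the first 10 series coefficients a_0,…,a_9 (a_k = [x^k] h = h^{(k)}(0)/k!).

f: a_k = -2, -2, -6, -10, -22, -42, -86, -170, -342, -682, …
g: a_k = 4, 0, -2, 0, 1/6, 0, -1/180, 0, 1/10080, 0, …
f+g: L₀ = lclm(L_f,L_g), ord ≤ 1+2.
L = (31 + 146·x + 133·x^2 + 184·x^3 + 20·x^4 + 16·x^5) + (-7 - 3·x + 3·x^2 + 37·x^3 + 42·x^4 + 12·x^5 + 8·x^6)·Dx + (31 + 146·x + 133·x^2 + 184·x^3 + 20·x^4 + 16·x^5)·Dx^2 + (-7 - 3·x + 3·x^2 + 37·x^3 + 42·x^4 + 12·x^5 + 8·x^6)·Dx^3  (order 3).
h: a_k = 2, -2, -8, -10, -131/6, -42, -15481/180, -170, -3447359/10080, -682, …
ICs: h(0) = 2, h′(0) = -2, h′′(0) = -16.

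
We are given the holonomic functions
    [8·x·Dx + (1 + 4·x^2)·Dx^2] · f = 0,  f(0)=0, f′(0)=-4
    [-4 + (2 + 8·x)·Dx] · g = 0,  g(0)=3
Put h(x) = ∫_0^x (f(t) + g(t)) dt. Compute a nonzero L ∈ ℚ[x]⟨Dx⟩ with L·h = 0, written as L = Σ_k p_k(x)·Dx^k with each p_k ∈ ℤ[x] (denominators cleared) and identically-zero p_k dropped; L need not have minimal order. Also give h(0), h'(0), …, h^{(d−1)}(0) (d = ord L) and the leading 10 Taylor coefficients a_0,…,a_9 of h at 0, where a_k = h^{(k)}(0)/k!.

L = (-8 - 80·x + 96·x^2 + 192·x^3)·Dx^2 + (-10 - 32·x - 64·x^2 + 384·x^3 + 672·x^4)·Dx^3 + (-1 + 24·x^2 + 48·x^3 + 112·x^4 + 192·x^5)·Dx^4  (order 4).
h: a_k = 0, 3, 1, -2, 13/3, -6, 178/15, -36, 725/7, -286, …
ICs: h(0) = 0, h′(0) = 3, h′′(0) = 2, h′′′(0) = -12.

f: a_k = 0, -4, 0, 16/3, 0, -64/5, 0, 256/7, 0, -1024/9, …
g: a_k = 3, 6, -6, 12, -30, 84, -252, 792, -2574, 8580, …
Sum ⇒ L₀ = lclm(L_f,L_g) in ℚ(x)⟨Dx⟩.
h=∫h₀ ⇒ L = L₀·Dx.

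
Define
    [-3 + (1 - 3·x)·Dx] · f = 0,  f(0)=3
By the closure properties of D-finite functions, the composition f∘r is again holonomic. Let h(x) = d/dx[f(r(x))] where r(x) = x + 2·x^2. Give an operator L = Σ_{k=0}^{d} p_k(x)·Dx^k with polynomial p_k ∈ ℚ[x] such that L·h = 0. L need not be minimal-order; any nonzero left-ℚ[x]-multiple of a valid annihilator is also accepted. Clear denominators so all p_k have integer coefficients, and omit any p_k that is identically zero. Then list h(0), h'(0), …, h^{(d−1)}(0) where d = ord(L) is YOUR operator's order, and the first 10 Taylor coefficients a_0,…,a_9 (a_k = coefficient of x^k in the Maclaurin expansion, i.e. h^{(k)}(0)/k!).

f: a_k = 3, 9, 27, 81, 243, 729, 2187, 6561, 19683, 59049, …
h₀=f(r): pull back L_f along r ⇒ L₀.
Differentiate: ansatz ord ≤ ord L₀ ⇒ L.
L = (10 + 36·x + 72·x^2) + (-1 - x + 18·x^2 + 24·x^3)·Dx  (order 1).
h: a_k = 9, 90, 567, 3348, 18225, 95742, 488187, 2439720, 12000069, 58298130, …
ICs: h(0) = 9.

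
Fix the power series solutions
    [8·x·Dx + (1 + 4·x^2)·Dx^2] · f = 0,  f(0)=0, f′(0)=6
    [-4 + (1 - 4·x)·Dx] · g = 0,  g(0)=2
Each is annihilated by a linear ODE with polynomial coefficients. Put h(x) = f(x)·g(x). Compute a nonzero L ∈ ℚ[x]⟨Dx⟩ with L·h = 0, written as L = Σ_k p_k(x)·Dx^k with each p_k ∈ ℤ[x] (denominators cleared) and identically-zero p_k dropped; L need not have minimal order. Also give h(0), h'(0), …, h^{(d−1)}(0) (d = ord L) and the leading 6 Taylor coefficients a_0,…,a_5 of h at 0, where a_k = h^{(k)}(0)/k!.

f: a_k = 0, 6, 0, -8, 0, 96/5, …
g: a_k = 2, 8, 32, 128, 512, 2048, …
f·g: L₀ = L_f ⊗_s L_g, ord ≤ 2·1.
L = 32·x + (8 - 8·x + 64·x^2)·Dx + (-1 + 4·x - 4·x^2 + 16·x^3)·Dx^2  (order 2).
h: a_k = 0, 12, 48, 176, 704, 14272/5, …
ICs: h(0) = 0, h′(0) = 12.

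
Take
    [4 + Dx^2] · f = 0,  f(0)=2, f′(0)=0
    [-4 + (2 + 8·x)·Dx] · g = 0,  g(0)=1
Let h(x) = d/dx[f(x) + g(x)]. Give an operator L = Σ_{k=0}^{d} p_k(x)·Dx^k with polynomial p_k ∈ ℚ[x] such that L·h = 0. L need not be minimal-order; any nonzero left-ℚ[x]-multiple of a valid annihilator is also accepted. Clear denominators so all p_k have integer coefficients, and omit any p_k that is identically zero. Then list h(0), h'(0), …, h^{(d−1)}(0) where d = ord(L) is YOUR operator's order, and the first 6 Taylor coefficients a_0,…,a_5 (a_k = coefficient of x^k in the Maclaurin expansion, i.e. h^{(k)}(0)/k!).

f: a_k = 2, 0, -4, 0, 4/3, 0, …
g: a_k = 1, 2, -2, 4, -10, 28, …
Weyl lclm of L_f,L_g ⇒ L₀ (ord ≤ 3).
h₀' ⇒ L via d/dx closure of L₀.
L = (-32 - 16·x - 32·x^2) + (-4 - 24·x - 48·x^2 - 64·x^3)·Dx + (-8 - 4·x - 8·x^2)·Dx^2 + (-1 - 6·x - 12·x^2 - 16·x^3)·Dx^3  (order 3).
h: a_k = 2, -12, 12, -104/3, 140, -7576/15, …
ICs: h(0) = 2, h′(0) = -12, h′′(0) = 24.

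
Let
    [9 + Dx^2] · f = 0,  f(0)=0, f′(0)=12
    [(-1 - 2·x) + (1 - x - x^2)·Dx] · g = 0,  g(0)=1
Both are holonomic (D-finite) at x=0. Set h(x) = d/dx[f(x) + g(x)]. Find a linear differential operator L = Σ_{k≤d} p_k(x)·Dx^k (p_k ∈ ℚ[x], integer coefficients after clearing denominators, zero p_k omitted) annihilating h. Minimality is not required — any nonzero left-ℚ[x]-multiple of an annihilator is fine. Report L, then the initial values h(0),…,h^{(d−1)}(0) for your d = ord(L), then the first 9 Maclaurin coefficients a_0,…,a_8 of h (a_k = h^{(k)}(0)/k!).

L = (468 + 1026·x + 1170·x^2 + 450·x^3 + 630·x^4 + 486·x^5 + 162·x^6) + (-81 - 63·x + 252·x^2 + 45·x^3 - 90·x^4 + 153·x^5 + 189·x^6 + 54·x^7)·Dx + (52 + 114·x + 130·x^2 + 50·x^3 + 70·x^4 + 54·x^5 + 18·x^6)·Dx^2 + (-9 - 7·x + 28·x^2 + 5·x^3 - 10·x^4 + 17·x^5 + 21·x^6 + 6·x^7)·Dx^3  (order 3).
h: a_k = 13, 4, -45, 20, 161/2, 78, 2697/20, 272, 556587/1120, …
ICs: h(0) = 13, h′(0) = 4, h′′(0) = -90.

f: a_k = 0, 12, 0, -18, 0, 81/10, 0, -243/140, 0, …
g: a_k = 1, 1, 2, 3, 5, 8, 13, 21, 34, …
f+g: L₀ = lclm(L_f,L_g), ord ≤ 2+1.
h=h₀': d/dx-closure on L₀ ⇒ L.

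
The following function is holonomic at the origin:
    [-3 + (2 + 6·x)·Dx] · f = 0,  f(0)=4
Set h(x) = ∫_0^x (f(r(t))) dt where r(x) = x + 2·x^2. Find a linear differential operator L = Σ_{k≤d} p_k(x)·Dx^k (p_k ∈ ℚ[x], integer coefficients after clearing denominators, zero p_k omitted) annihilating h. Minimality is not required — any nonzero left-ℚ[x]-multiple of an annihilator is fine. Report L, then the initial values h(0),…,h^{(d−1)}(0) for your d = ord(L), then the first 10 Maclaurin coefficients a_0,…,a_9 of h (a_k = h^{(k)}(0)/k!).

L = (-3 - 12·x)·Dx + (2 + 6·x + 12·x^2)·Dx^2  (order 2).
h: a_k = 0, 4, 3, 5/2, -45/16, 63/32, 135/128, -11205/1792, 41715/4096, -31365/8192, …
ICs: h(0) = 0, h′(0) = 4.

f: a_k = 4, 6, -9/2, 27/4, -405/32, 1701/64, -15309/256, 72171/512, -2814669/8192, 14073345/16384, …
h₀=f(r): pull back L_f along r ⇒ L₀.
h=∫h₀ ⇒ L = L₀·Dx.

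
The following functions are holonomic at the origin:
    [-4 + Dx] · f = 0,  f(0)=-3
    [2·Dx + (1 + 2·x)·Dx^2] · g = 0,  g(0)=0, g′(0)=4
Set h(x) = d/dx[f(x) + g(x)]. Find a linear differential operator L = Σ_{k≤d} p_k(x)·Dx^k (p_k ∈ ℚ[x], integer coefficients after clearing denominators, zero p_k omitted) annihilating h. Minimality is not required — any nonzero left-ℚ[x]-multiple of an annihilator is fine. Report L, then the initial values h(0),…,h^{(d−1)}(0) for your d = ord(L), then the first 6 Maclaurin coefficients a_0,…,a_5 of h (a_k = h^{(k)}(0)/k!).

L = (-32 - 32·x) + (-4 - 32·x - 32·x^2)·Dx + (3 + 10·x + 8·x^2)·Dx^2  (order 2).
h: a_k = -8, -56, -80, -160, -64, -1152/5, …
ICs: h(0) = -8, h′(0) = -56.

f: a_k = -3, -12, -24, -32, -32, -128/5, …
g: a_k = 0, 4, -4, 16/3, -8, 64/5, …
Sum ⇒ L₀ = lclm(L_f,L_g) in ℚ(x)⟨Dx⟩.
h=h₀': d/dx-closure on L₀ ⇒ L.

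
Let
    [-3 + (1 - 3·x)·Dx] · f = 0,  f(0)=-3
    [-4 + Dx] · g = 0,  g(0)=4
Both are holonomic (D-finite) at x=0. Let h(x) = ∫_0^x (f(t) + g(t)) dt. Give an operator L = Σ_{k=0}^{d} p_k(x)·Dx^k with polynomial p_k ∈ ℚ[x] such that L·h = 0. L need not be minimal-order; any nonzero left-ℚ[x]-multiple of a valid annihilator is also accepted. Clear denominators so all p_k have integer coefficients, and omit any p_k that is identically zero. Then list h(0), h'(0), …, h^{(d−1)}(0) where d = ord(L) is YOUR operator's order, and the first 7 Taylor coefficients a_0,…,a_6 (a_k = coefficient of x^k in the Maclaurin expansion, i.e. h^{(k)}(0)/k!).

f: a_k = -3, -9, -27, -81, -243, -729, -2187, …
g: a_k = 4, 16, 32, 128/3, 128/3, 512/15, 1024/45, …
f+g: L₀ = lclm(L_f,L_g), ord ≤ 1+1.
h=∫₀ˣh₀: take L = L₀·Dx.
L = (-24 - 144·x)·Dx + (2 + 96·x - 144·x^2)·Dx^2 + (1 - 15·x + 36·x^2)·Dx^3  (order 3).
h: a_k = 0, 1, 7/2, 5/3, -115/12, -601/15, -10423/90, …
ICs: h(0) = 0, h′(0) = 1, h′′(0) = 7.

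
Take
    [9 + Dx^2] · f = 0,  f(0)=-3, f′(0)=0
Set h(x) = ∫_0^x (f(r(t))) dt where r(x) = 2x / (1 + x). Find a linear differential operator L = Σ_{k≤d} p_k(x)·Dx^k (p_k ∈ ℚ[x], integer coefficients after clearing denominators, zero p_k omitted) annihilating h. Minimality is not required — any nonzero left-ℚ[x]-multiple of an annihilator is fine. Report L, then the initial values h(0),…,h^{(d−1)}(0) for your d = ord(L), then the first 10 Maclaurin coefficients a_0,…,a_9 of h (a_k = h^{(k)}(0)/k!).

f: a_k = -3, 0, 27/2, 0, -81/8, 0, 243/80, 0, -2187/4480, 0, …
h₀=f(r): pull back L_f along r ⇒ L₀.
∫: right-multiply L₀ by Dx.
L = 36·Dx + (2 + 6·x + 6·x^2 + 2·x^3)·Dx^2 + (1 + 4·x + 6·x^2 + 4·x^3 + x^4)·Dx^3  (order 3).
h: a_k = 0, -3, 0, 18, -27, 0, 72, -5778/35, 2187/10, -1038/7, …
ICs: h(0) = 0, h′(0) = -3, h′′(0) = 0.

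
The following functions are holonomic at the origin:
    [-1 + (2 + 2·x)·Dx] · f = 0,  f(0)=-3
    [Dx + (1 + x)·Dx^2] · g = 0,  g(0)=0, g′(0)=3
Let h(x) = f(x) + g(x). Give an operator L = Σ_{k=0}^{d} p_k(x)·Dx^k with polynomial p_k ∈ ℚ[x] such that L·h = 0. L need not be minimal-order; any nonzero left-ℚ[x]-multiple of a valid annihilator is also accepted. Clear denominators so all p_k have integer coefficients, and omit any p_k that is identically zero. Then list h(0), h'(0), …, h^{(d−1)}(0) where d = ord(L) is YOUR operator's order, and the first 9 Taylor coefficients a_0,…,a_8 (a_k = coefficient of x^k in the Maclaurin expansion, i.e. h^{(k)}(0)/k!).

f: a_k = -3, -3/2, 3/8, -3/16, 15/128, -21/256, 63/1024, -99/2048, 1287/32768, …
g: a_k = 0, 3, -3/2, 1, -3/4, 3/5, -1/2, 3/7, -3/8, …
f+g: L₀ = lclm(L_f,L_g), ord ≤ 1+2.
L = Dx + (5 + 5·x)·Dx^2 + (2 + 4·x + 2·x^2)·Dx^3  (order 3).
h: a_k = -3, 3/2, -9/8, 13/16, -81/128, 663/1280, -449/1024, 5451/14336, -11001/32768, …
ICs: h(0) = -3, h′(0) = 3/2, h′′(0) = -9/4.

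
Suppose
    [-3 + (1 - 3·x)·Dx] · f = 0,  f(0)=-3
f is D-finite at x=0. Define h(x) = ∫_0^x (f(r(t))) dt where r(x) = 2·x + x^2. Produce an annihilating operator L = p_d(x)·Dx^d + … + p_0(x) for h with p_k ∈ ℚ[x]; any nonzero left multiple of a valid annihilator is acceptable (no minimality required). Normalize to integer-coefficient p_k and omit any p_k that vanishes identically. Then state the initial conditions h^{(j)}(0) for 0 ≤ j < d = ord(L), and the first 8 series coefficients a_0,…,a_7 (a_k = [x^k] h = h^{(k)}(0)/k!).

L = (6 + 6·x)·Dx + (-1 + 6·x + 3·x^2)·Dx^2  (order 2).
h: a_k = 0, -3, -9, -39, -189, -4887/5, -5265, -204201/7, …
ICs: h(0) = 0, h′(0) = -3.

f: a_k = -3, -9, -27, -81, -243, -729, -2187, -6561, …
L₀ from L_f via x↦r, Dx↦r'^{-1}Dx.
h=∫h₀ ⇒ L = L₀·Dx.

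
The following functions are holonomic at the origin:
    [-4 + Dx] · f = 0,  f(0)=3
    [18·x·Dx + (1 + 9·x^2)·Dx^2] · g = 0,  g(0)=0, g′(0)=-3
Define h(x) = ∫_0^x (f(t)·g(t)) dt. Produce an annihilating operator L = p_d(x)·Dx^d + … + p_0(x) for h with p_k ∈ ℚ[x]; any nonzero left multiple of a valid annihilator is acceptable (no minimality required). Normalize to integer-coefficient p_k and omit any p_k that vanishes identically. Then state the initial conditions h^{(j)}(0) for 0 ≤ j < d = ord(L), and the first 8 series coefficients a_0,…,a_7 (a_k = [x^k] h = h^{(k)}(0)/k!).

f: a_k = 3, 12, 24, 32, 32, 128/5, 256/15, 1024/105, …
g: a_k = 0, -3, 0, 9, 0, -243/5, 0, 2187/7, …
f·g: L₀ = L_f ⊗_s L_g, ord ≤ 1·2.
h=∫h₀ ⇒ L = L₀·Dx.
L = (16 - 72·x + 144·x^2)·Dx + (-8 + 18·x - 72·x^2)·Dx^2 + (1 + 9·x^2)·Dx^3  (order 3).
h: a_k = 0, 0, -9/2, -12, -45/4, 12/5, -43/10, -372/7, …
ICs: h(0) = 0, h′(0) = 0, h′′(0) = -9.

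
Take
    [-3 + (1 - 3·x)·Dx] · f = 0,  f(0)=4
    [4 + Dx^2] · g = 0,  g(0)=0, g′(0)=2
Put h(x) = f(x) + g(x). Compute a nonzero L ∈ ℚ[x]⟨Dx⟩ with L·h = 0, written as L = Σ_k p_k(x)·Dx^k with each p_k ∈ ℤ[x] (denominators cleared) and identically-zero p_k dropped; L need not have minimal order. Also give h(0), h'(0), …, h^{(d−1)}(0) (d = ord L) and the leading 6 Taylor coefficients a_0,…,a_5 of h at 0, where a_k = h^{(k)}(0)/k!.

L = (348 - 144·x + 216·x^2) + (-44 + 180·x - 216·x^2 + 216·x^3)·Dx + (87 - 36·x + 54·x^2)·Dx^2 + (-11 + 45·x - 54·x^2 + 54·x^3)·Dx^3  (order 3).
h: a_k = 4, 14, 36, 320/3, 324, 14584/15, …
ICs: h(0) = 4, h′(0) = 14, h′′(0) = 72.

f: a_k = 4, 12, 36, 108, 324, 972, …
g: a_k = 0, 2, 0, -4/3, 0, 4/15, …
h₀=f+g: left-lcm gives L₀, ord ≤ 3.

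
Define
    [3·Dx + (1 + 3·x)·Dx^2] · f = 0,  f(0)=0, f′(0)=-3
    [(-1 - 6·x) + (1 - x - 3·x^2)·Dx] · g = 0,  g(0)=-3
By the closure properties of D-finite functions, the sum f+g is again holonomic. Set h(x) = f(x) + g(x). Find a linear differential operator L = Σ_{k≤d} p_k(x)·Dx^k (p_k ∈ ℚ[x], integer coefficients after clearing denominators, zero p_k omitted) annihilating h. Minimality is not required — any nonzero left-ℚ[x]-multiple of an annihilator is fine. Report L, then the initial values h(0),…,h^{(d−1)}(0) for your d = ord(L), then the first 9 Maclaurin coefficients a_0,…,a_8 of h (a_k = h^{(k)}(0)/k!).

L = (-270 - 1422·x - 3780·x^2 - 2916·x^3 - 2916·x^4)·Dx + (-24 - 468·x - 2736·x^2 - 5616·x^3 - 5994·x^4 - 4860·x^5)·Dx^2 + (11 + 79·x + 129·x^2 - 171·x^3 - 783·x^4 - 1377·x^5 - 972·x^6)·Dx^3  (order 3).
h: a_k = -3, -6, -15/2, -30, -147/4, -843/5, -339/2, -6744/7, -5631/8, …
ICs: h(0) = -3, h′(0) = -6, h′′(0) = -15.

f: a_k = 0, -3, 9/2, -9, 81/4, -243/5, 243/2, -2187/7, 6561/8, …
g: a_k = -3, -3, -12, -21, -57, -120, -291, -651, -1524, …
L₀ := lclm(L_f,L_g); ord L₀ ≤ 2+1.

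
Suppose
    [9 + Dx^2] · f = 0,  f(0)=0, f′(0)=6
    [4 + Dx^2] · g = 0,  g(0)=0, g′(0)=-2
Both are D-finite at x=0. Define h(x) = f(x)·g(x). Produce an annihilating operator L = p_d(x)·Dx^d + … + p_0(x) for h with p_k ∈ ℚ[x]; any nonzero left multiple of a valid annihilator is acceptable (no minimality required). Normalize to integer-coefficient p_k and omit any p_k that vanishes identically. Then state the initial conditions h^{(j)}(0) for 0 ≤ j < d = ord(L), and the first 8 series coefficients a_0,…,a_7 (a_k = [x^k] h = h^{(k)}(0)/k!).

L = 25 + 26·Dx^2 + Dx^4  (order 4).
h: a_k = 0, 0, -12, 0, 26, 0, -217/10, 0, …
ICs: h(0) = 0, h′(0) = 0, h′′(0) = -24, h′′′(0) = 0.

f: a_k = 0, 6, 0, -9, 0, 81/20, 0, -243/280, …
g: a_k = 0, -2, 0, 4/3, 0, -4/15, 0, 8/315, …
f·g: L₀ = L_f ⊗_s L_g, ord ≤ 2·2.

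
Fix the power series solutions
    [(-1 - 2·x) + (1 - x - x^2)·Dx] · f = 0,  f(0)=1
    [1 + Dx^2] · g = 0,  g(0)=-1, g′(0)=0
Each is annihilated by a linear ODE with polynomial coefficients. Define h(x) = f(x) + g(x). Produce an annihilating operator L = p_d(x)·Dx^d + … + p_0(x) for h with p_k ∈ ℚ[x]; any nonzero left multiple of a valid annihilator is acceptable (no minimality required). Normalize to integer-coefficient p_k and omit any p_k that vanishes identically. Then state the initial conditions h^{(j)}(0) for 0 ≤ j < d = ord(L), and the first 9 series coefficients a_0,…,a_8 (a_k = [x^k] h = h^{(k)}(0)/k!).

L = (19 + 48·x + 31·x^2 + 24·x^3 + 5·x^4 + 2·x^5) + (-5 + x + 4·x^2 + 7·x^3 + 6·x^4 + 3·x^5 + x^6)·Dx + (19 + 48·x + 31·x^2 + 24·x^3 + 5·x^4 + 2·x^5)·Dx^2 + (-5 + x + 4·x^2 + 7·x^3 + 6·x^4 + 3·x^5 + x^6)·Dx^3  (order 3).
h: a_k = 0, 1, 5/2, 3, 119/24, 8, 9361/720, 21, 1370879/40320, …
ICs: h(0) = 0, h′(0) = 1, h′′(0) = 5.

f: a_k = 1, 1, 2, 3, 5, 8, 13, 21, 34, …
g: a_k = -1, 0, 1/2, 0, -1/24, 0, 1/720, 0, -1/40320, …
Weyl lclm of L_f,L_g ⇒ L₀ (ord ≤ 3).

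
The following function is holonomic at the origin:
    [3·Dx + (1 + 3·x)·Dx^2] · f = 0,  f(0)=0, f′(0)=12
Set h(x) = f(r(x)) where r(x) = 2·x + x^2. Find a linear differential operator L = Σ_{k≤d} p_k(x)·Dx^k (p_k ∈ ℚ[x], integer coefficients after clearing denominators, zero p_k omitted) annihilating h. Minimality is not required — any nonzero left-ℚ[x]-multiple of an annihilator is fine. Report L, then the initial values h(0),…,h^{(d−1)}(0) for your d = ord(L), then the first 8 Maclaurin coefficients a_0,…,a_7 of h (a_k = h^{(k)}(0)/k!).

f: a_k = 0, 12, -18, 36, -81, 972/5, -486, 8748/7, …
f∘r: x↦r, Dx↦Dx/r' in L_f ⇒ L₀.
L = (5 + 6·x + 3·x^2)·Dx + (1 + 7·x + 9·x^2 + 3·x^3)·Dx^2  (order 2).
h: a_k = 0, 24, -60, 216, -882, 19224/5, -17460, 570888/7, …
ICs: h(0) = 0, h′(0) = 24.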